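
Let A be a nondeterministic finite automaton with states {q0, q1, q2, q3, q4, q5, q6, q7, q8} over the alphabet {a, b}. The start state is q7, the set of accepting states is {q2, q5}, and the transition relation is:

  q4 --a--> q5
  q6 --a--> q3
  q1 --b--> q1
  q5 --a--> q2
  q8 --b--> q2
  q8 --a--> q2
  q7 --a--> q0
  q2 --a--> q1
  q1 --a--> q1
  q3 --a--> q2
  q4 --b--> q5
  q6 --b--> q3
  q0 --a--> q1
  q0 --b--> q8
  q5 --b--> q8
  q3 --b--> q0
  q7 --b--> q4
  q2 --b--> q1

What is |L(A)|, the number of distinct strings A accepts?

10

The useful subgraph on states {q0, q2, q4, q5, q7, q8} is acyclic, so L(A) is finite; the longest accepting path visits 5 useful states, giving maximum string length 4.
Counting accepting paths from q7 by length: 2 of length 2, 4 of length 3, 4 of length 4. Total 10.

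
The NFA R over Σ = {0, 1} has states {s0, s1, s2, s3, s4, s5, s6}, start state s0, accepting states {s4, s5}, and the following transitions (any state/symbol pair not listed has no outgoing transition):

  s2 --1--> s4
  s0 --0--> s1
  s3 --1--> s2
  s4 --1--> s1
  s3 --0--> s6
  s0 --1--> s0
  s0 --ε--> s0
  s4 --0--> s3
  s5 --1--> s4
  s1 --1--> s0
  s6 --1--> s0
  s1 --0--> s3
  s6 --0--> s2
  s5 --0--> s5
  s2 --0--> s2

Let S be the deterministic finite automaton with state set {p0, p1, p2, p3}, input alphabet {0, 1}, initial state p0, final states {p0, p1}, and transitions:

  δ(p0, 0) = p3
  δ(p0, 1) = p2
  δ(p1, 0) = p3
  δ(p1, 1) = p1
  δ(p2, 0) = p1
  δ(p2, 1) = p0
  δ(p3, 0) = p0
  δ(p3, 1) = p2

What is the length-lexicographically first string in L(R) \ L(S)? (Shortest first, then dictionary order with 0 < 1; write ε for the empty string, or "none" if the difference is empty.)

The string 00001 is accepted by R but not by S.
No shorter string lies in the difference, and 00001 is the lexicographically first length-5 string in L(R) \ L(S).

00001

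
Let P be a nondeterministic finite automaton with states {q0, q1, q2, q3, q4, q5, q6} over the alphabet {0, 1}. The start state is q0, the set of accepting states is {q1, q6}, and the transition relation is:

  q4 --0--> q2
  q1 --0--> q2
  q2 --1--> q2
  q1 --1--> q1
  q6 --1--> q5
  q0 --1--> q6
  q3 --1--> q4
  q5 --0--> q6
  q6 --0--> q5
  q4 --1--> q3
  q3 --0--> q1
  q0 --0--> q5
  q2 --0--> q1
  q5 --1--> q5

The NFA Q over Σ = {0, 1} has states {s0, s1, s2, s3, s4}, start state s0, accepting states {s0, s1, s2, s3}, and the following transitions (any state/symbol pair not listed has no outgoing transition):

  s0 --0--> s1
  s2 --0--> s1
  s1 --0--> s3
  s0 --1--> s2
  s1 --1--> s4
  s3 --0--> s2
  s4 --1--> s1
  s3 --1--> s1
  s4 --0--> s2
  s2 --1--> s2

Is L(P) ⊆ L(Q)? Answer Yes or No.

Exploring the product automaton P × Q from the start pair (q0, s0), following both machines on each input symbol, reaches 8 state pairs: (q0, s0), (q5, s1), (q6, s2), (q6, s3), (q5, s4), (q5, s2), (q6, s1), (q5, s3).
P accepts in {q1, q6} and Q accepts in {s0, s1, s2, s3}. The reachable pairs whose P-component is accepting are (q6, s2), (q6, s3), (q6, s1); in each of them the Q-component is accepting too, so the product for L(P) \ L(Q) (P-component accepting, Q-component rejecting) has no reachable accepting pair and the difference is empty.
Hence every string in L(P) is also in L(Q).

Yes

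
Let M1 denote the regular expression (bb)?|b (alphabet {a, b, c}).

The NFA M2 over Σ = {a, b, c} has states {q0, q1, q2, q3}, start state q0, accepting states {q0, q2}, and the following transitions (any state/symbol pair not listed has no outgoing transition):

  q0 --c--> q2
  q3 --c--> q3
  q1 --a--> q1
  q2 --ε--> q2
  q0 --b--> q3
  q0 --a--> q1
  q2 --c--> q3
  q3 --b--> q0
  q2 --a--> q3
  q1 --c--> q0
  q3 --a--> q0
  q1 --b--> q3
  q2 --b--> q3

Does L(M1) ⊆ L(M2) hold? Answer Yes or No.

The string b is in L(M1) but not in L(M2).
So L(M1) ⊄ L(M2).

No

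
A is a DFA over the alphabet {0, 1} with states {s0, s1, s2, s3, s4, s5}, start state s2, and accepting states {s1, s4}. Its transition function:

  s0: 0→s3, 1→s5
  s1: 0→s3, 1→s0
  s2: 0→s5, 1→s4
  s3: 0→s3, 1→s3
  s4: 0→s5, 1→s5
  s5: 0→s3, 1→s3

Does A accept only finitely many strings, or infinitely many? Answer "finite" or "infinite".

The useful states (reachable from s2 and able to reach an accepting state) are {s2, s4}.
Restricted to these states the transition graph has no cycle, so every accepting path has bounded length and L is finite.

finite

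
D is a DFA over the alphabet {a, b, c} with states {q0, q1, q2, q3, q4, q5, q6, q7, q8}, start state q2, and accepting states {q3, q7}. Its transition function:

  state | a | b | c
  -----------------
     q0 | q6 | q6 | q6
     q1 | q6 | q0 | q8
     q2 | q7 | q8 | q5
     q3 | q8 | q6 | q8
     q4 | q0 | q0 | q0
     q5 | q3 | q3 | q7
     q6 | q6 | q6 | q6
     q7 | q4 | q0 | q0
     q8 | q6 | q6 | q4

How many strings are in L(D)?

4

The useful subgraph on states {q2, q3, q5, q7} is acyclic, so L(D) is finite; the longest accepting path visits 3 useful states, giving maximum string length 2.
Counting accepting paths from q2 by length: 1 of length 1, 3 of length 2. Total 4.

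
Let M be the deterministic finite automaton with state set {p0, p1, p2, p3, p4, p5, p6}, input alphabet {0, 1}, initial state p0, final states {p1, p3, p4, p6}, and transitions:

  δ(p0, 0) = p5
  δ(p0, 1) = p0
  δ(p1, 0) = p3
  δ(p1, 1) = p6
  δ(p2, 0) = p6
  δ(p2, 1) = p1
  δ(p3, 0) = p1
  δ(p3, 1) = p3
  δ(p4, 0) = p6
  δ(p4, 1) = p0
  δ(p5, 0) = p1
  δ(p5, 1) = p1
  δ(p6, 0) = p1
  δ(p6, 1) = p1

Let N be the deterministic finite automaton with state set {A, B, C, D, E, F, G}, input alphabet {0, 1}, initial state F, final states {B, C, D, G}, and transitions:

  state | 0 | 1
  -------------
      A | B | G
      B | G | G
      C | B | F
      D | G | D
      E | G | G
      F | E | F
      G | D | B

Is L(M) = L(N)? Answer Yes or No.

Exploring the product automaton M × N from the start pair (p0, F), following both machines on each input symbol, reaches 5 state pairs: (p0, F), (p5, E), (p1, G), (p3, D), (p6, B).
M accepts in {p1, p3, p4, p6} and N accepts in {B, C, D, G}. In every reachable pair the two components are either both accepting — (p1, G), (p3, D), (p6, B) — or both non-accepting, so no string is accepted by exactly one of the machines: L(M) \ L(N) and L(N) \ L(M) are both empty.
Hence every string is accepted by M iff it is accepted by N, and the two languages coincide.

Yes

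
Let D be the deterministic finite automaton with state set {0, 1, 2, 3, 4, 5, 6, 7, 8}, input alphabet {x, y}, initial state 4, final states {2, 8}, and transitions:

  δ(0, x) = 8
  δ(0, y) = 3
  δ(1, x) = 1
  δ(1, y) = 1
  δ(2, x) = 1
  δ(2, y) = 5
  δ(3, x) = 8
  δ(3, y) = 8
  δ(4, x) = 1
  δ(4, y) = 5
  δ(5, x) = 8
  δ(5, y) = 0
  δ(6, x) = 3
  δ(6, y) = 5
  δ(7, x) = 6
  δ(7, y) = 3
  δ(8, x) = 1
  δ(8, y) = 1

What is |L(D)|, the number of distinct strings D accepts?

The useful subgraph on states {0, 3, 4, 5, 8} is acyclic, so L(D) is finite; the longest accepting path visits 5 useful states, giving maximum string length 4.
Counting accepting paths from 4 by length: 1 of length 2, 1 of length 3, 2 of length 4. Total 4.

4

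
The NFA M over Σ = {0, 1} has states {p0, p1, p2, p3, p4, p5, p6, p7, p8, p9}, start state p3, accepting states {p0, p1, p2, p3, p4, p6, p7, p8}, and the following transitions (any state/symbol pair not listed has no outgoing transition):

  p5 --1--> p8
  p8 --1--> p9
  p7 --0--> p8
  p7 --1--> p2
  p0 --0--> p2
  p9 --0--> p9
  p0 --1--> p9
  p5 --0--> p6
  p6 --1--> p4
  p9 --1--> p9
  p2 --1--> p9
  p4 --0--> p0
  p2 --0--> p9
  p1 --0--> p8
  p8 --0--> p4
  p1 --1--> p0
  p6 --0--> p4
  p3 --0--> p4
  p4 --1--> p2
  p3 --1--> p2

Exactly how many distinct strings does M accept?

The useful subgraph on states {p0, p2, p3, p4} is acyclic, so L(M) is finite; the longest accepting path visits 4 useful states, giving maximum string length 3.
Counting accepting paths from p3 by length: 1 of length 0, 2 of length 1, 2 of length 2, 1 of length 3. Total 6.

6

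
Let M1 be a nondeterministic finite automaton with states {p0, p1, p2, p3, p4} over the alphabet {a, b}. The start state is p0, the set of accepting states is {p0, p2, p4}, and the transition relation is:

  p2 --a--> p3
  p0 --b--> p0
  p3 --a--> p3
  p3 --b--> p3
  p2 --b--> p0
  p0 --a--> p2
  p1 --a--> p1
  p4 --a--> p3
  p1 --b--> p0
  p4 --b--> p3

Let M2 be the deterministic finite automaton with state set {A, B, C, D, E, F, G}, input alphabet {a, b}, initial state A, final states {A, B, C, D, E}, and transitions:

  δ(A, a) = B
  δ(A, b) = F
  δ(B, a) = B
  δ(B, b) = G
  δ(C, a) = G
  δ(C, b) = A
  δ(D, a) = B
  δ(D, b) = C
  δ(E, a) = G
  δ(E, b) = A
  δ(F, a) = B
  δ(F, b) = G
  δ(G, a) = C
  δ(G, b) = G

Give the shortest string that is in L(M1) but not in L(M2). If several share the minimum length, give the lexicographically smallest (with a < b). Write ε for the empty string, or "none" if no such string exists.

The string b is accepted by M1 but not by M2.
No shorter string lies in the difference, and b is the lexicographically first length-1 string in L(M1) \ L(M2).

b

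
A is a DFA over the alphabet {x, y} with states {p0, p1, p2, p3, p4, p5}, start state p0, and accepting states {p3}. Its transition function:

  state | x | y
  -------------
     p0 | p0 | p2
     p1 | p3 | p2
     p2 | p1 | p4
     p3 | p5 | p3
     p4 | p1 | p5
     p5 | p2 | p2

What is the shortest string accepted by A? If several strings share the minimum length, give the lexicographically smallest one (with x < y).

yxx

A breadth-first search from p0 reaches an accepting state first via the path p0 → p2 → p1 → p3 on input yxx.
No string of length < 3 is accepted (BFS exhausts all shorter strings without reaching an accepting state), and yxx is the lexicographically least accepting string of length 3.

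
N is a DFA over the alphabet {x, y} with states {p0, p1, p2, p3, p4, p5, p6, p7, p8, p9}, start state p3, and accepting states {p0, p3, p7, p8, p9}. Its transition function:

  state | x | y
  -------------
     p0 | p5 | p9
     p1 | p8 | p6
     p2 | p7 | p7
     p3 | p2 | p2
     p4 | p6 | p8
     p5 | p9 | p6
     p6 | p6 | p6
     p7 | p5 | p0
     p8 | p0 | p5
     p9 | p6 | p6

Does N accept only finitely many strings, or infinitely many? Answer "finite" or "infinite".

finite

The useful states (reachable from p3 and able to reach an accepting state) are {p0, p2, p3, p5, p7, p9}.
Restricted to these states the transition graph has no cycle, so every accepting path has bounded length and L is finite.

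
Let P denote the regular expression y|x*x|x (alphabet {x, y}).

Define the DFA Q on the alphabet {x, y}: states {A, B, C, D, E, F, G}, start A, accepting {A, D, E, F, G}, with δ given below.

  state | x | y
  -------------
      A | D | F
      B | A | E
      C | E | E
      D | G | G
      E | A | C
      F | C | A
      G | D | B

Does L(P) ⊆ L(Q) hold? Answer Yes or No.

Yes

Converting the expression P to a DFA (subset construction, then merging equivalent states) gives the minimal DFA with states {p0, p1, p2, p3}, start state p0, accepting states {p1, p2} and transitions p0: x→p1, y→p2; p1: x→p1, y→p3; p2: x→p3, y→p3; p3: x→p3, y→p3.
Exploring the product automaton P × Q from the start pair (p0, A), following both machines on each input symbol, reaches 11 state pairs: (p0, A), (p1, D), (p2, F), (p1, G), (p3, G), (p3, C), (p3, A), (p3, B), (p3, D), (p3, E), (p3, F).
P accepts in {p1, p2} and Q accepts in {A, D, E, F, G}. The reachable pairs whose P-component is accepting are (p1, D), (p2, F), (p1, G); in each of them the Q-component is accepting too, so the product for L(P) \ L(Q) (P-component accepting, Q-component rejecting) has no reachable accepting pair and the difference is empty.
Hence every string in L(P) is also in L(Q).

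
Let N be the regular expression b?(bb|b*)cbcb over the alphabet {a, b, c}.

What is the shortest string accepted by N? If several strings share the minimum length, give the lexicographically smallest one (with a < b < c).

cbcb

By inspection of the expression, no string of length less than 4 matches, and cbcb is the lexicographically first match of length 4.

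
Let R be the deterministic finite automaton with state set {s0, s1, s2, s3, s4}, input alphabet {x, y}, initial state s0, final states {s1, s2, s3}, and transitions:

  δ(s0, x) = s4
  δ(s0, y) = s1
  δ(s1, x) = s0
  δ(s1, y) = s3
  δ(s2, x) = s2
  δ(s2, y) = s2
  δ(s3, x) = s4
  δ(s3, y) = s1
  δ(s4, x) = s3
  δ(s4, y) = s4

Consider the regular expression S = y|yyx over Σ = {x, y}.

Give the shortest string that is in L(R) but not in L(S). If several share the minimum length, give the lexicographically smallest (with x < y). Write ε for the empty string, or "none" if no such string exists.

xx

The string xx is accepted by R but not by S.
No shorter string lies in the difference, and xx is the lexicographically first length-2 string in L(R) \ L(S).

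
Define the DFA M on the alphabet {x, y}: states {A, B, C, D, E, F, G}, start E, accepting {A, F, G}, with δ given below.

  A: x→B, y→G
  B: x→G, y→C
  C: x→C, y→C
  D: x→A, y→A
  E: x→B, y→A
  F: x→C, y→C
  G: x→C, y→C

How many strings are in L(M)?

The useful subgraph on states {A, B, E, G} is acyclic, so L(M) is finite; the longest accepting path visits 4 useful states, giving maximum string length 3.
Counting accepting paths from E by length: 1 of length 1, 2 of length 2, 1 of length 3. Total 4.

4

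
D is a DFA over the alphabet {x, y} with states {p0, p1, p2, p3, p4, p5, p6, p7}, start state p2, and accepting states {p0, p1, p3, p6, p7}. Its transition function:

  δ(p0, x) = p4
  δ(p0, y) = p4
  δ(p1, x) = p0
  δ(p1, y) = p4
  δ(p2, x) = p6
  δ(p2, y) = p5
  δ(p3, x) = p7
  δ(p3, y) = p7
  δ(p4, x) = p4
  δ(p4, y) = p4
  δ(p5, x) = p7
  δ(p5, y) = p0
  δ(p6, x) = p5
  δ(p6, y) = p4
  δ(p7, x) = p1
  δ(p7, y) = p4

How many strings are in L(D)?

9

The useful subgraph on states {p0, p1, p2, p5, p6, p7} is acyclic, so L(D) is finite; the longest accepting path visits 6 useful states, giving maximum string length 5.
Counting accepting paths from p2 by length: 1 of length 1, 2 of length 2, 3 of length 3, 2 of length 4, 1 of length 5. Total 9.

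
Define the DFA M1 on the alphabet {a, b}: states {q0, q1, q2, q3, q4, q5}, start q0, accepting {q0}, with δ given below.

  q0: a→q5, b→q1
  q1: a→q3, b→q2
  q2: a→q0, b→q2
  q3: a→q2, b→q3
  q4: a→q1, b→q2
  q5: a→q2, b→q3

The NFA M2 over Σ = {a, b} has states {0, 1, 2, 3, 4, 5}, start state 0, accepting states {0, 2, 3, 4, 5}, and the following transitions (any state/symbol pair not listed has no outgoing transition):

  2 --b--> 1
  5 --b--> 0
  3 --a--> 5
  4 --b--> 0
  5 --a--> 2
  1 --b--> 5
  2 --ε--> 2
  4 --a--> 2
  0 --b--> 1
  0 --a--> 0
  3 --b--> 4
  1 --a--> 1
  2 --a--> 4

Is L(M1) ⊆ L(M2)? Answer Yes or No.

The string aaba is in L(M1) but not in L(M2).
So L(M1) ⊄ L(M2).

No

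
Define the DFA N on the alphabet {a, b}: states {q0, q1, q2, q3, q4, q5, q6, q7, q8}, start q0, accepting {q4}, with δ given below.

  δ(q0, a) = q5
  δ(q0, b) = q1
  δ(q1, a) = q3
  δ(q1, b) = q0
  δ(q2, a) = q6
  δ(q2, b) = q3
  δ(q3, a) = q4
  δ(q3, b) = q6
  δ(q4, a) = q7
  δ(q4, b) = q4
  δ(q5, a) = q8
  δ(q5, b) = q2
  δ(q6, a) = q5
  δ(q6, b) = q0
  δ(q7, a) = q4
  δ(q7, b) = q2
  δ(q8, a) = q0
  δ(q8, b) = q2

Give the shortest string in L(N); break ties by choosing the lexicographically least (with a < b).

baa

A breadth-first search from q0 reaches an accepting state first via the path q0 → q1 → q3 → q4 on input baa.
No string of length < 3 is accepted (BFS exhausts all shorter strings without reaching an accepting state), and baa is the lexicographically least accepting string of length 3.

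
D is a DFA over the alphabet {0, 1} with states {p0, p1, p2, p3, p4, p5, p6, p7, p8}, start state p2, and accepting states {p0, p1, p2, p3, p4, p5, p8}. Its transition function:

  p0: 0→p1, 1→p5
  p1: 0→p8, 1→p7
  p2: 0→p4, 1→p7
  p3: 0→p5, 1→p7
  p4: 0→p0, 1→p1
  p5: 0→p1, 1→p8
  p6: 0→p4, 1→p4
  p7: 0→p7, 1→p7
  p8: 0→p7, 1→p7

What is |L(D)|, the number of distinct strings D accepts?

The useful subgraph on states {p0, p1, p2, p4, p5, p8} is acyclic, so L(D) is finite; the longest accepting path visits 6 useful states, giving maximum string length 5.
Counting accepting paths from p2 by length: 1 of length 0, 1 of length 1, 2 of length 2, 3 of length 3, 3 of length 4, 1 of length 5. Total 11.

11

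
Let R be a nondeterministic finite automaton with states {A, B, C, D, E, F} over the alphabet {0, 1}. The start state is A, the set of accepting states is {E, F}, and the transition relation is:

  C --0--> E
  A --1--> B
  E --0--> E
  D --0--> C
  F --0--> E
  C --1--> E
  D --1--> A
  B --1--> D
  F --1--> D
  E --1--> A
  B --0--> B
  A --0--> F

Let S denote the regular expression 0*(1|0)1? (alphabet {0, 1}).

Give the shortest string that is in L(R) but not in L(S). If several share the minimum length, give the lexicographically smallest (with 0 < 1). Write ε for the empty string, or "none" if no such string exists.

The string 0010 is accepted by R but not by S.
No shorter string lies in the difference, and 0010 is the lexicographically first length-4 string in L(R) \ L(S).

0010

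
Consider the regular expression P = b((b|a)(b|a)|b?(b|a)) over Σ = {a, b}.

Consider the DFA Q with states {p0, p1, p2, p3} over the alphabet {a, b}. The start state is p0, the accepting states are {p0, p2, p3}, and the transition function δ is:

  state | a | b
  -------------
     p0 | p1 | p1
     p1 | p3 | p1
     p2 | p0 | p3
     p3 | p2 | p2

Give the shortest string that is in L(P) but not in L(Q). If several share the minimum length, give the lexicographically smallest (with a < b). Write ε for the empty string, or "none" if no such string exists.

The string bb is accepted by P but not by Q.
No shorter string lies in the difference, and bb is the lexicographically first length-2 string in L(P) \ L(Q).

bb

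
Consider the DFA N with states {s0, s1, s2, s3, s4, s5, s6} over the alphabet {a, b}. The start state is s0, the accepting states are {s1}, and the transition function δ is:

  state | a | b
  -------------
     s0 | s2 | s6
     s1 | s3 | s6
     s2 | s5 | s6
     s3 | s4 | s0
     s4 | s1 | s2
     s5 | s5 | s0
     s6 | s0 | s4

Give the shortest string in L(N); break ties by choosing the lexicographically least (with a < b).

bba

A breadth-first search from s0 reaches an accepting state first via the path s0 → s6 → s4 → s1 on input bba.
No string of length < 3 is accepted (BFS exhausts all shorter strings without reaching an accepting state), and bba is the lexicographically least accepting string of length 3.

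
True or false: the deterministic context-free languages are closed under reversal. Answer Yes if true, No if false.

No

L = {c bⁿaⁿ : n≥0} ∪ {d b²ⁿaⁿ : n≥0} is a DCFL: the first symbol tells a deterministic PDA whether to pop one or two b's per a. Its reversal Lᴿ = {aⁿbⁿ c : n≥0} ∪ {aⁿb²ⁿ d : n≥0} is not. DCFLs are closed under right quotient by regular languages, and Lᴿ/{c, d} = {aⁿbⁿ : n≥0} ∪ {aⁿb²ⁿ : n≥0} — the standard context-free language accepted by no deterministic PDA (intuitively the machine would have to commit to a b-to-a ratio before the distinguishing marker arrives; formally, a DPDA for it would have a single run on aⁿb²ⁿ, accepting after the prefix aⁿbⁿ and accepting again after n more b's; an ordinary PDA that simulates it on a's and b's and, at any moment when it is accepting, may switch to reading only a fresh letter e while feeding each e to the simulation as a b, would accept aⁱbʲeᵏ (k≥1) exactly when both aⁱbʲ and aⁱbʲ⁺ᵏ are in the language, i.e. its language intersected with the regular set a*b*e⁺ would be exactly {aⁿbⁿeⁿ : n≥1} — impossible, since context-free languages are closed under intersection with regular sets and {aⁿbⁿeⁿ} is not context-free). So Lᴿ cannot be a DCFL.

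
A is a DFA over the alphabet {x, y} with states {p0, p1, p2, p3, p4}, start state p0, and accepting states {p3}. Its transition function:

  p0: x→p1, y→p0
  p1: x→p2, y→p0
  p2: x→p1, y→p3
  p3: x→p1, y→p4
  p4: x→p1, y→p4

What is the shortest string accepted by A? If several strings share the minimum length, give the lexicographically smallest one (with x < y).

xxy

A breadth-first search from p0 reaches an accepting state first via the path p0 → p1 → p2 → p3 on input xxy.
No string of length < 3 is accepted (BFS exhausts all shorter strings without reaching an accepting state), and xxy is the lexicographically least accepting string of length 3.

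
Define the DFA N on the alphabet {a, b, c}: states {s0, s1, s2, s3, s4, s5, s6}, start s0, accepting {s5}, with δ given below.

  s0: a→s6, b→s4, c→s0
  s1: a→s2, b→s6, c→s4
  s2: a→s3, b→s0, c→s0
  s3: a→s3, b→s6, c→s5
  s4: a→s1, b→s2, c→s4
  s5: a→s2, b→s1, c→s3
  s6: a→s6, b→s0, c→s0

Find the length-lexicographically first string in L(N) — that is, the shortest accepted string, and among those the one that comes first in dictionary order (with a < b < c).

A breadth-first search from s0 reaches an accepting state first via the path s0 → s4 → s2 → s3 → s5 on input bbac.
No string of length < 4 is accepted (BFS exhausts all shorter strings without reaching an accepting state), and bbac is the lexicographically least accepting string of length 4.

bbac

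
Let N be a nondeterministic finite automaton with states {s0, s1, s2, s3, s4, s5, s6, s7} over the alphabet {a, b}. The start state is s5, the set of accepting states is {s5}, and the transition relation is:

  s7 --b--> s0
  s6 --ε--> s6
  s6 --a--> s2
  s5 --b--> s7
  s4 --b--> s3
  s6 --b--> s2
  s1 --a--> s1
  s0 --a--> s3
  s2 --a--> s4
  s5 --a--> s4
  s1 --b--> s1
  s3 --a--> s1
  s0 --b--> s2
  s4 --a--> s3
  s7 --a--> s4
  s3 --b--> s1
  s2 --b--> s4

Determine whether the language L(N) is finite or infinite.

finite

The useful states (reachable from s5 and able to reach an accepting state) are {s5}.
Restricted to these states the transition graph has no cycle, so every accepting path has bounded length and L is finite.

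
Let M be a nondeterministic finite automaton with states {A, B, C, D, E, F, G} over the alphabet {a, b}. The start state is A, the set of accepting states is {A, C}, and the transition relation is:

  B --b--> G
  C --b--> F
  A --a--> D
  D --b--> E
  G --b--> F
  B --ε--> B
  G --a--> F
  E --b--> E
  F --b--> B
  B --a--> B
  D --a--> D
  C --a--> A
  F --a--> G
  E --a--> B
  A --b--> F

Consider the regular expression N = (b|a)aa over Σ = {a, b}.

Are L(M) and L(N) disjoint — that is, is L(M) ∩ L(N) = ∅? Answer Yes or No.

Yes

Converting the expression N to a DFA (subset construction, then merging equivalent states) gives the minimal DFA with states {n0, n1, n2, n3, n4}, start state n0, accepting states {n4} and transitions n0: a→n1, b→n1; n1: a→n2, b→n3; n2: a→n4, b→n3; n3: a→n3, b→n3; n4: a→n3, b→n3.
Exploring the product automaton M × N from the start pair (A, n0), following both machines on each input symbol, reaches 12 state pairs: (A, n0), (D, n1), (F, n1), (D, n2), (E, n3), (G, n2), (B, n3), (D, n4), (F, n4), (F, n3), (G, n3), (D, n3).
M accepts in {A, C} and N accepts in {n4}; no reachable pair has both components accepting, so no string drives both machines to acceptance simultaneously and L(M) ∩ L(N) = ∅.
So no string is accepted by both, and the intersection is empty.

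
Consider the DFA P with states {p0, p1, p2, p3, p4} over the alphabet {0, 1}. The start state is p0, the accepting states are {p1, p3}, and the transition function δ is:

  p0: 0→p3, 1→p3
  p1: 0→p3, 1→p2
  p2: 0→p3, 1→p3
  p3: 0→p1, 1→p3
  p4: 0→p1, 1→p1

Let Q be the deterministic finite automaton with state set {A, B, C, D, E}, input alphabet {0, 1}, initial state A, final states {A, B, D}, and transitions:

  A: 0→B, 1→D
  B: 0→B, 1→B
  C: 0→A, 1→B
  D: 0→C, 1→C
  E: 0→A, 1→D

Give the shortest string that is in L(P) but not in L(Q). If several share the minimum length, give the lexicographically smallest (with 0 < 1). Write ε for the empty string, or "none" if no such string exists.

The string 10 is accepted by P but not by Q.
No shorter string lies in the difference, and 10 is the lexicographically first length-2 string in L(P) \ L(Q).

10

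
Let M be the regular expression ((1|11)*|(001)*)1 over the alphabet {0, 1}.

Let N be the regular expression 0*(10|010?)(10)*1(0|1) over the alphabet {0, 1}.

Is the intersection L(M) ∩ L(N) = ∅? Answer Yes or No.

Yes

Converting the expression M to a DFA (subset construction, then merging equivalent states) gives the minimal DFA with states {m0, m1, m2, m3, m4, m5, m6}, start state m0, accepting states {m2, m6} and transitions m0: 0→m1, 1→m2; m1: 0→m3, 1→m4; m2: 0→m4, 1→m2; m3: 0→m4, 1→m5; m4: 0→m4, 1→m4; m5: 0→m1, 1→m6; m6: 0→m4, 1→m4.
Converting the expression N to a DFA (subset construction, then merging equivalent states) gives the minimal DFA with states {n0, n1, n2, n3, n4, n5, n6, n7, n8}, start state n0, accepting states {n7, n8} and transitions n0: 0→n1, 1→n2; n1: 0→n1, 1→n3; n2: 0→n4, 1→n5; n3: 0→n4, 1→n6; n4: 0→n5, 1→n6; n5: 0→n5, 1→n5; n6: 0→n7, 1→n8; n7: 0→n5, 1→n6; n8: 0→n5, 1→n5.
Exploring the product automaton M × N from the start pair (m0, n0), following both machines on each input symbol, reaches 19 state pairs: (m0, n0), (m1, n1), (m2, n2), (m3, n1), (m4, n3), (m4, n4), (m2, n5), (m4, n1), (m5, n3), (m4, n6), (m4, n5), (m1, n4), (m6, n6), (m4, n7), (m4, n8), (m3, n5), (m5, n5), (m1, n5), (m6, n5).
M accepts in {m2, m6} and N accepts in {n7, n8}; no reachable pair has both components accepting, so no string drives both machines to acceptance simultaneously and L(M) ∩ L(N) = ∅.
So no string is accepted by both, and the intersection is empty.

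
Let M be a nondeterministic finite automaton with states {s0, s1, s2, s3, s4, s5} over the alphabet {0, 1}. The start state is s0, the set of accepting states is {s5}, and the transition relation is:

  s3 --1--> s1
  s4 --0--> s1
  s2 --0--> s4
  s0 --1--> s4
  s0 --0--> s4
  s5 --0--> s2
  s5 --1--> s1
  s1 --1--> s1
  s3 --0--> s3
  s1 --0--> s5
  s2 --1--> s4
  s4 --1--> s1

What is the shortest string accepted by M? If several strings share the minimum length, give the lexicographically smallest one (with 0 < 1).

000

A breadth-first search from s0 reaches an accepting state first via the path s0 → s4 → s1 → s5 on input 000.
No string of length < 3 is accepted (BFS exhausts all shorter strings without reaching an accepting state), and 000 is the lexicographically least accepting string of length 3.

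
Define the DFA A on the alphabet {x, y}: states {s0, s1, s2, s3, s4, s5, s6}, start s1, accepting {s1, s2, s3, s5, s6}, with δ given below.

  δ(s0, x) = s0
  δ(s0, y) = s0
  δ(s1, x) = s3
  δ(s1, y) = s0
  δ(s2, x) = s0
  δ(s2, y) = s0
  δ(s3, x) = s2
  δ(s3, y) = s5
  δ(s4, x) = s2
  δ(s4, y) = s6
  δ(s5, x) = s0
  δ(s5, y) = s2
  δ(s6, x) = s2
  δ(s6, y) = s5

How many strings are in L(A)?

The useful subgraph on states {s1, s2, s3, s5} is acyclic, so L(A) is finite; the longest accepting path visits 4 useful states, giving maximum string length 3.
Counting accepting paths from s1 by length: 1 of length 0, 1 of length 1, 2 of length 2, 1 of length 3. Total 5.

5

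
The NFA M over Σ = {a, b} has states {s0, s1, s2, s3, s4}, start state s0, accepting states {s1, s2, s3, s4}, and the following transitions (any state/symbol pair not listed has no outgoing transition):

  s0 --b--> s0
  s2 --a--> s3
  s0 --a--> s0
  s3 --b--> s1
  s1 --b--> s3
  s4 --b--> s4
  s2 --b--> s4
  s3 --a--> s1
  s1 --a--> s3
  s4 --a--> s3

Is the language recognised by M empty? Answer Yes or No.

The states reachable from the start state are {s0}.
None of the accepting states {s1, s2, s3, s4} is reachable, so no string is accepted and L(M) = ∅.

Yes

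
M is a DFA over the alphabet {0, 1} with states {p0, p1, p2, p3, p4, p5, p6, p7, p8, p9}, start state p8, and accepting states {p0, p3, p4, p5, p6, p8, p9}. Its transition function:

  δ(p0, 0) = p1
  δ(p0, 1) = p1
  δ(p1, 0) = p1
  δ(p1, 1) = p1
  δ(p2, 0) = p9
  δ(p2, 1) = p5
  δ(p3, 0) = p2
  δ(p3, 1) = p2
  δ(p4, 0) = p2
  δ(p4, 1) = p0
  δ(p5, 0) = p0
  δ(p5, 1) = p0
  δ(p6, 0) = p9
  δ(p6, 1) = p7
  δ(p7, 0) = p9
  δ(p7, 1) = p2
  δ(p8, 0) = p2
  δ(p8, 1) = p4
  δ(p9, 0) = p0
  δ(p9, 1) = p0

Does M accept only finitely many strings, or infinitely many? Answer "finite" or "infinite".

The useful states (reachable from p8 and able to reach an accepting state) are {p0, p2, p4, p5, p8, p9}.
Restricted to these states the transition graph has no cycle, so every accepting path has bounded length and L is finite.

finite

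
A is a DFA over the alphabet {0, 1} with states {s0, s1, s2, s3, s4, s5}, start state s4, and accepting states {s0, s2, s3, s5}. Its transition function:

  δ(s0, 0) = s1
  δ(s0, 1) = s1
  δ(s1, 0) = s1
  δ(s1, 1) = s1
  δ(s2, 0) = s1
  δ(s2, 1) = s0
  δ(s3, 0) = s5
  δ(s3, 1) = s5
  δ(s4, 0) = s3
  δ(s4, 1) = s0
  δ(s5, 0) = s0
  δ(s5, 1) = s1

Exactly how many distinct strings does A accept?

The useful subgraph on states {s0, s3, s4, s5} is acyclic, so L(A) is finite; the longest accepting path visits 4 useful states, giving maximum string length 3.
Counting accepting paths from s4 by length: 2 of length 1, 2 of length 2, 2 of length 3. Total 6.

6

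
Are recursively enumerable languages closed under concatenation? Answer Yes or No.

Yes

Dovetail over all split points of the input and all step bounds t = 1, 2, …, simulating the recogniser for L₁ on the prefix and the recogniser for L₂ on the suffix for t steps; accept if for some split both accept.
So the recursively enumerable languages are closed under concatenation.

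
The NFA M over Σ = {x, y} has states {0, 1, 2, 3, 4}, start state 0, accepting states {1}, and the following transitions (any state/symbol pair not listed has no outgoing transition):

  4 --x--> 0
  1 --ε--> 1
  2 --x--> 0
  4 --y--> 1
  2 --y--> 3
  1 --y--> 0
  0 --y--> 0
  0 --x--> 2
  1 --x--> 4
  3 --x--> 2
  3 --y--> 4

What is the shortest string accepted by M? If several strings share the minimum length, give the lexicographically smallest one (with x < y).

A breadth-first search from 0 reaches an accepting state first via the path 0 → 2 → 3 → 4 → 1 on input xyyy.
No string of length < 4 is accepted (BFS exhausts all shorter strings without reaching an accepting state), and xyyy is the lexicographically least accepting string of length 4.

xyyy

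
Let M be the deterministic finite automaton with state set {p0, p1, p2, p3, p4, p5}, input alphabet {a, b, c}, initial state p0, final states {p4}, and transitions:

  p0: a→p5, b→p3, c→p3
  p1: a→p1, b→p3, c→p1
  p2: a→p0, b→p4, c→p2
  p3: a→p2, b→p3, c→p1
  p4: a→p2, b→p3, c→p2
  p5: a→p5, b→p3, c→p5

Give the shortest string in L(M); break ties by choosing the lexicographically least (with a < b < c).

bab

A breadth-first search from p0 reaches an accepting state first via the path p0 → p3 → p2 → p4 on input bab.
No string of length < 3 is accepted (BFS exhausts all shorter strings without reaching an accepting state), and bab is the lexicographically least accepting string of length 3.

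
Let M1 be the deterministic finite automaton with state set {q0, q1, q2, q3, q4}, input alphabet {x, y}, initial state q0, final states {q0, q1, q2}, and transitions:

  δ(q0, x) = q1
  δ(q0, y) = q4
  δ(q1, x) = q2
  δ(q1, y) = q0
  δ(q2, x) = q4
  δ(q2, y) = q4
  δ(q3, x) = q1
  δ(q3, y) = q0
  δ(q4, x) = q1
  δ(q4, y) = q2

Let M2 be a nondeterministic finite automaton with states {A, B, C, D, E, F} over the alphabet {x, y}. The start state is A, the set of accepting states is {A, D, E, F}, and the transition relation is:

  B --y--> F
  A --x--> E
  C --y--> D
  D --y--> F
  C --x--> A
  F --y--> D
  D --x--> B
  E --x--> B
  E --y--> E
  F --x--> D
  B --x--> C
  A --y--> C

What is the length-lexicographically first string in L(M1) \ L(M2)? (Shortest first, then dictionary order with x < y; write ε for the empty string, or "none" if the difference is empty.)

The string xx is accepted by M1 but not by M2.
No shorter string lies in the difference, and xx is the lexicographically first length-2 string in L(M1) \ L(M2).

xx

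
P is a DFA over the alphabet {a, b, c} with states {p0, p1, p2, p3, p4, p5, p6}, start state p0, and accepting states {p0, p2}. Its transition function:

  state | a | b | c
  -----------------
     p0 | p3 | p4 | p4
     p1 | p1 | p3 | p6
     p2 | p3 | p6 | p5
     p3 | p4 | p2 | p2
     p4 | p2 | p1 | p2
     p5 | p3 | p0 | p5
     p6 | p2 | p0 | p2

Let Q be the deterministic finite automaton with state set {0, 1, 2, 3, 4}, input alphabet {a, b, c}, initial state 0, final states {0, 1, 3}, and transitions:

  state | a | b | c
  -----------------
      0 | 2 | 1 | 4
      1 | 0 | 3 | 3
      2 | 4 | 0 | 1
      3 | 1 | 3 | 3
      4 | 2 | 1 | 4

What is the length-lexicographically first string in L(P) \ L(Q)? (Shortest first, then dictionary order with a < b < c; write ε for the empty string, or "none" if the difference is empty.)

ca

The string ca is accepted by P but not by Q.
No shorter string lies in the difference, and ca is the lexicographically first length-2 string in L(P) \ L(Q).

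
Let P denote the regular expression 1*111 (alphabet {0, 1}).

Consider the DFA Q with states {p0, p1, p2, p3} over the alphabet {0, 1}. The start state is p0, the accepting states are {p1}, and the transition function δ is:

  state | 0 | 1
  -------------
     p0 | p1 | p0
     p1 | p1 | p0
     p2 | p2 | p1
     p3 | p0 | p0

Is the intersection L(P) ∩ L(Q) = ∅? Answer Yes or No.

Converting the expression P to a DFA (subset construction, then merging equivalent states) gives the minimal DFA with states {r0, r1, r2, r3, r4}, start state r0, accepting states {r4} and transitions r0: 0→r1, 1→r2; r1: 0→r1, 1→r1; r2: 0→r1, 1→r3; r3: 0→r1, 1→r4; r4: 0→r1, 1→r4.
Exploring the product automaton P × Q from the start pair (r0, p0), following both machines on each input symbol, reaches 6 state pairs: (r0, p0), (r1, p1), (r2, p0), (r1, p0), (r3, p0), (r4, p0).
P accepts in {r4} and Q accepts in {p1}; no reachable pair has both components accepting, so no string drives both machines to acceptance simultaneously and L(P) ∩ L(Q) = ∅.
So no string is accepted by both, and the intersection is empty.

Yes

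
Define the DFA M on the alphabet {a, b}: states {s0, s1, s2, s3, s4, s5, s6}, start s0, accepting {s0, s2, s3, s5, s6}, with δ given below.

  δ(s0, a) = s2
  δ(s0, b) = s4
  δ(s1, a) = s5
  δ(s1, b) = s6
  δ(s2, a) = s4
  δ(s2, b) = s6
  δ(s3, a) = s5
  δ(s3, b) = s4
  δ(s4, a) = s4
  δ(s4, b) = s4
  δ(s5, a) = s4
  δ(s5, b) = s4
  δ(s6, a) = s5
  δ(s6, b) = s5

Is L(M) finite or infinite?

The useful states (reachable from s0 and able to reach an accepting state) are {s0, s2, s5, s6}.
Restricted to these states the transition graph has no cycle, so every accepting path has bounded length and L is finite.

finite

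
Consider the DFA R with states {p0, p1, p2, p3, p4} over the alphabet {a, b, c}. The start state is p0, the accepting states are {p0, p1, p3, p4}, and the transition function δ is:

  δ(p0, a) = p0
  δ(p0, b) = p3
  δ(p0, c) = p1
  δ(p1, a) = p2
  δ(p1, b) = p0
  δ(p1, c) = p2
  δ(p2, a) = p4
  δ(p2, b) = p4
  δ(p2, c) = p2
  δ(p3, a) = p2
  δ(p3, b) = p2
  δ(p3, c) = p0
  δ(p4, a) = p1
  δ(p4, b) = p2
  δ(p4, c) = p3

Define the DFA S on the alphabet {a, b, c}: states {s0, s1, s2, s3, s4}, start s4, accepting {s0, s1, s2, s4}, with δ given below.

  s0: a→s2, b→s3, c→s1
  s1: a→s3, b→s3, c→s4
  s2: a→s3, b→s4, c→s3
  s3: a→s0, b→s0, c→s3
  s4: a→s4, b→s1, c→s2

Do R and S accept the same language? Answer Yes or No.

Yes

Exploring the product automaton R × S from the start pair (p0, s4), following both machines on each input symbol, reaches 5 state pairs: (p0, s4), (p3, s1), (p1, s2), (p2, s3), (p4, s0).
R accepts in {p0, p1, p3, p4} and S accepts in {s0, s1, s2, s4}. In every reachable pair the two components are either both accepting — (p0, s4), (p3, s1), (p1, s2), (p4, s0) — or both non-accepting, so no string is accepted by exactly one of the machines: L(R) \ L(S) and L(S) \ L(R) are both empty.
Hence every string is accepted by R iff it is accepted by S, and the two languages coincide.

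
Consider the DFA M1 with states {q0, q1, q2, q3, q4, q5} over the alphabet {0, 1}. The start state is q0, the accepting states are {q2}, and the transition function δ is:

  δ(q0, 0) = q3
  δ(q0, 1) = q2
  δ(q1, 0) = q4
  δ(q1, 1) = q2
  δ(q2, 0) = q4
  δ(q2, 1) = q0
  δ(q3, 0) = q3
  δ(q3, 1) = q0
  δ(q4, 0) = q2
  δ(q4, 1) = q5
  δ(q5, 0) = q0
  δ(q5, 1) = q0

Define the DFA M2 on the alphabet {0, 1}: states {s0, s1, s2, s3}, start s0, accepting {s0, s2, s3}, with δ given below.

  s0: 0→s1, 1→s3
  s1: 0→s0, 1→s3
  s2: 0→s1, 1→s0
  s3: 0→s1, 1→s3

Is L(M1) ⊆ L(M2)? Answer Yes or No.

Yes

Exploring the product automaton M1 × M2 from the start pair (q0, s0), following both machines on each input symbol, reaches 9 state pairs: (q0, s0), (q3, s1), (q2, s3), (q3, s0), (q0, s3), (q4, s1), (q2, s0), (q5, s3), (q0, s1).
M1 accepts in {q2} and M2 accepts in {s0, s2, s3}. The reachable pairs whose M1-component is accepting are (q2, s3), (q2, s0); in each of them the M2-component is accepting too, so the product for L(M1) \ L(M2) (M1-component accepting, M2-component rejecting) has no reachable accepting pair and the difference is empty.
Hence every string in L(M1) is also in L(M2).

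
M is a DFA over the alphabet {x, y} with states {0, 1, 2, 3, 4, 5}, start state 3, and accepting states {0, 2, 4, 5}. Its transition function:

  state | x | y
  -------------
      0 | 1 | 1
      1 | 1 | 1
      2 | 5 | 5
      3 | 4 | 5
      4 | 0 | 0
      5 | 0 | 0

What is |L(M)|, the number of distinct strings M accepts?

6

The useful subgraph on states {0, 3, 4, 5} is acyclic, so L(M) is finite; the longest accepting path visits 3 useful states, giving maximum string length 2.
Counting accepting paths from 3 by length: 2 of length 1, 4 of length 2. Total 6.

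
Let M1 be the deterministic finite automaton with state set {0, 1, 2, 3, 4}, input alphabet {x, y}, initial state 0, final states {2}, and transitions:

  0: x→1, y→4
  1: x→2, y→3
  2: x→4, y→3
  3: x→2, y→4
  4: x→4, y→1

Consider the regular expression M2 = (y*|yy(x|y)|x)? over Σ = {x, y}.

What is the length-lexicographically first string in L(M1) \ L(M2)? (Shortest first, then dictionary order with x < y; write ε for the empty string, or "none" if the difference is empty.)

The string xx is accepted by M1 but not by M2.
No shorter string lies in the difference, and xx is the lexicographically first length-2 string in L(M1) \ L(M2).

xx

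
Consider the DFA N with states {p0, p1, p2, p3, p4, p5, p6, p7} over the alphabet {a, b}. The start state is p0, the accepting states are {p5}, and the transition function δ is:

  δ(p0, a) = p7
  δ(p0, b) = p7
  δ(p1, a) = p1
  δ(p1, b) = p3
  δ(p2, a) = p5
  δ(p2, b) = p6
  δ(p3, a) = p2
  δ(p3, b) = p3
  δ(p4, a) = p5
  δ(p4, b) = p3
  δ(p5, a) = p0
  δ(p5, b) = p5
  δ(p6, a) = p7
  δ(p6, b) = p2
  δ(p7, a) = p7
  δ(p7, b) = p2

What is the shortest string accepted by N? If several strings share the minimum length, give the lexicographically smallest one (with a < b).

A breadth-first search from p0 reaches an accepting state first via the path p0 → p7 → p2 → p5 on input aba.
No string of length < 3 is accepted (BFS exhausts all shorter strings without reaching an accepting state), and aba is the lexicographically least accepting string of length 3.

aba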